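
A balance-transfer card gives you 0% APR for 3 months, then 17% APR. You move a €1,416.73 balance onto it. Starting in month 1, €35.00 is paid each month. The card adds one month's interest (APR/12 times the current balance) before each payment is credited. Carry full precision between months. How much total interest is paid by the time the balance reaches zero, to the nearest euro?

Promo months 1–3 at r₀ = 0%/12 = 0; months 4+ at r₁ = 17%/12 = 0.0141667.
After month 3 (no interest yet): B = €1,416.73 − 3·€35.00 = €1,311.73.
Then at r₁ with €35.00/mo: n₂ = −ln(1 − r₁·B/P)/ln(1+r₁) ≈ 53.81 → 54 more payments.
Total paid = 56·€35.00 + €28.54 = €1,988.54; interest = €1,988.54 − €1,416.73 = €571.81.

€572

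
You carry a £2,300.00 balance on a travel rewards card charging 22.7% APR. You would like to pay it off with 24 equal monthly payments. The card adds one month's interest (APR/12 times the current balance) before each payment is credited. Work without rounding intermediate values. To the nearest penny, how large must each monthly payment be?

Monthly rate r = 22.7%/12 = 1.89167% = 0.0189167.
Level-payment amortization: P = B₀·r / (1 − (1+r)^(−n)) = 2300.00·0.0189167 / (1 − 1.01892^(−24)).
Denominator 1 − (1+r)^(−24) = 0.362218361.
P = 43.5083 / 0.362218361 ≈ 120.12.

£120.12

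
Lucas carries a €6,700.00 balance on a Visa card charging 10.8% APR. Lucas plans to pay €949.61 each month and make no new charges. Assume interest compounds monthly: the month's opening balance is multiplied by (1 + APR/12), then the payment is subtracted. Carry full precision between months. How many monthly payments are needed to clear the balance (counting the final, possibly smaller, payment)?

Monthly rate r = 10.8%/12 = 0.9% = 0.009.
Recurrence: B ← B·(1+r) − €949.61.
Month 1: interest €60.30; balance after payment €5,810.69.
Month 2: interest €52.30; balance after payment €4,913.38.
Closed form: n = −ln(1 − rB₀/P)/ln(1+r) = −ln(0.9365)/ln(1.009) ≈ 7.322, so the balance reaches zero during payment 8.

8 payments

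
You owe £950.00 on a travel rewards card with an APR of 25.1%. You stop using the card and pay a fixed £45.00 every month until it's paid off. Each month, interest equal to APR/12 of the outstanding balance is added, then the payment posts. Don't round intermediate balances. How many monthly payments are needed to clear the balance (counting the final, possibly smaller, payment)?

29 months

Monthly rate r = 25.1%/12 = 2.09167% = 0.0209167.
Recurrence: B ← B·(1+r) − £45.00.
Month 1: interest £19.87; balance after payment £924.87.
Month 2: interest £19.35; balance after payment £899.22.
Closed form: n = −ln(1 − rB₀/P)/ln(1+r) = −ln(0.55843)/ln(1.02092) ≈ 28.145, so the balance reaches zero during payment 29.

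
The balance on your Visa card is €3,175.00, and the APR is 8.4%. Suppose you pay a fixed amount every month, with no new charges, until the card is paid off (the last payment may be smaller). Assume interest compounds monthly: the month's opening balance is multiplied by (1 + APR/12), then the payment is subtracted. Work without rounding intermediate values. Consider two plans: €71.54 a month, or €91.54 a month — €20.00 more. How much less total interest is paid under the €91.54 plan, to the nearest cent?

Monthly rate r = 8.4%/12 = 0.7% = 0.007.
At €71.54/mo: n = ⌈−ln(1 − rB₀/P)/ln(1+r)⌉ = 54 payments (last €23.86); total interest = total paid − €3,175.00 = €640.48.
At €91.54/mo: 40 payments (last €79.64); total interest €474.70.
Interest saved = €640.48 − €474.70 = €165.78.

€165.78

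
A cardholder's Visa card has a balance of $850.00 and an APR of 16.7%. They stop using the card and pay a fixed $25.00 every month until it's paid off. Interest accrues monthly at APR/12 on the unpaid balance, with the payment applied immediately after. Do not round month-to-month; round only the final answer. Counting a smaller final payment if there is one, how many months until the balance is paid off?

47 payments

Monthly rate r = 16.7%/12 = 1.39167% = 0.0139167.
Recurrence: B ← B·(1+r) − $25.00.
Month 1: interest $11.83; balance after payment $836.83.
Month 2: interest $11.65; balance after payment $823.48.
Closed form: n = −ln(1 − rB₀/P)/ln(1+r) = −ln(0.52683)/ln(1.01392) ≈ 46.370, so the balance reaches zero during payment 47.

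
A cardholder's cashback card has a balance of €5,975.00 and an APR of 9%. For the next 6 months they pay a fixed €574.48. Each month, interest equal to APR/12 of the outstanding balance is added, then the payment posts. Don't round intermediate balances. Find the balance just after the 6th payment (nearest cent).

Monthly rate r = 9%/12 = 0.75% = 0.0075.
Each month: B ← B·(1+r) − €574.48.
Month 1: interest €44.81; balance after payment €5,445.33.
Month 2: interest €40.84; balance after payment €4,911.69.
Month 3: interest €36.84; balance after payment €4,374.05.
Month 4: interest €32.81; balance after payment €3,832.38.
Month 5: interest €28.74; balance after payment €3,286.64.
Month 6: interest €24.65; balance after payment €2,736.81.

€2,736.81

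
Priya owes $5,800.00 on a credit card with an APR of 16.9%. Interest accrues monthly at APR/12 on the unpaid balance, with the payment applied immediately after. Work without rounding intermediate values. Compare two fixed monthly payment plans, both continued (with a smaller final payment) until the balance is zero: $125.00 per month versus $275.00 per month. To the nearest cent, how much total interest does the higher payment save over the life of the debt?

Monthly rate r = 16.9%/12 = 1.40833% = 0.0140833.
At $125.00/mo: n = ⌈−ln(1 − rB₀/P)/ln(1+r)⌉ = 76 payments (last $97.53); total interest = total paid − $5,800.00 = $3,672.53.
At $275.00/mo: 26 payments (last $55.65); total interest $1,130.65.
Interest saved = $3,672.53 − $1,130.65 = $2,541.88.

$2,541.88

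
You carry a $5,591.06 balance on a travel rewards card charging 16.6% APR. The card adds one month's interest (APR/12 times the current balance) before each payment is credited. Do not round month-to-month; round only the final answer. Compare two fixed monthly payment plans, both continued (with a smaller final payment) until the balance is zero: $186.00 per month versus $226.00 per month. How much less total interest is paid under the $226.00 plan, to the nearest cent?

Monthly rate r = 16.6%/12 = 1.38333% = 0.0138333.
At $186.00/mo: n = ⌈−ln(1 − rB₀/P)/ln(1+r)⌉ = 40 payments (last $23.81); total interest = total paid − $5,591.06 = $1,686.75.
At $226.00/mo: 31 payments (last $111.22); total interest $1,300.16.
Interest saved = $1,686.75 − $1,300.16 = $386.59.

$386.59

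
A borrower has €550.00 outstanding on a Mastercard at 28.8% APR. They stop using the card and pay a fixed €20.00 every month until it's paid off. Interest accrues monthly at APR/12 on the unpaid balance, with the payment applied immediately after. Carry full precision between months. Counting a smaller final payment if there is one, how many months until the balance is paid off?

46 months

Monthly rate r = 28.8%/12 = 2.4% = 0.024.
Recurrence: B ← B·(1+r) − €20.00.
Month 1: interest €13.20; balance after payment €543.20.
Month 2: interest €13.04; balance after payment €536.24.
Closed form: n = −ln(1 − rB₀/P)/ln(1+r) = −ln(0.34)/ln(1.024) ≈ 45.488, so the balance reaches zero during payment 46.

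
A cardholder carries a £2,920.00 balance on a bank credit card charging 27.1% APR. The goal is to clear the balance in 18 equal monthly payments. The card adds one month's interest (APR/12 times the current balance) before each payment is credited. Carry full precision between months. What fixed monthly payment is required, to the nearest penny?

£199.22

Monthly rate r = 27.1%/12 = 2.25833% = 0.0225833.
Level-payment amortization: P = B₀·r / (1 − (1+r)^(−n)) = 2920.00·0.0225833 / (1 − 1.02258^(−18)).
Denominator 1 − (1+r)^(−18) = 0.331004465.
P = 65.9433 / 0.331004465 ≈ 199.22.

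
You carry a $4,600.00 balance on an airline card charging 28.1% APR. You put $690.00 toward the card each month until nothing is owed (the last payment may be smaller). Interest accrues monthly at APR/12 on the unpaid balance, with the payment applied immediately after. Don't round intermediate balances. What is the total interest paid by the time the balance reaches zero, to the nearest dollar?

$462

Monthly rate r = 28.1%/12 = 2.34167% = 0.0234167.
Payoff takes n = ⌈−ln(1 − rB₀/P)/ln(1+r)⌉ = ⌈7.333⌉ = 8 payments; the last is $231.54.
Total paid = 7·$690.00 + $231.54 = $5,061.54.
Total interest = total paid − principal = $5,061.54 − $4,600.00 = $461.54.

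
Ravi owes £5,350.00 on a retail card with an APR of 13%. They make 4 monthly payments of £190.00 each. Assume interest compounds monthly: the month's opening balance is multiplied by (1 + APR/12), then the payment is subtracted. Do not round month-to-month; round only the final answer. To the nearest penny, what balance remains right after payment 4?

£4,813.19

Monthly rate r = 13%/12 = 1.08333% = 0.0108333.
Each month: B ← B·(1+r) − £190.00.
Month 1: interest £57.96; balance after payment £5,217.96.
Month 2: interest £56.53; balance after payment £5,084.49.
Month 3: interest £55.08; balance after payment £4,949.57.
Month 4: interest £53.62; balance after payment £4,813.19.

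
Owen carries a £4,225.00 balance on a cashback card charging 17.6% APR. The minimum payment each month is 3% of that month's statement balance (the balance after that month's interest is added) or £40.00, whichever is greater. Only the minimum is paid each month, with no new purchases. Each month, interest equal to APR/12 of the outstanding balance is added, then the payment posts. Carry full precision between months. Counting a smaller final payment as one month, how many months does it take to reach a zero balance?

Monthly rate r = 17.6%/12 = 1.46667% = 0.0146667.
While 3% of the post-interest balance exceeds £40.00, each month B ← (B·(1+r))·(1 − 0.03), i.e. B shrinks by the factor (1+r)·0.97 = 0.98423.
This holds for months 1–74. Entering month 75 the balance is £1,302.77; 3% of the post-interest balance is now below £40.00, so the flat £40.00 minimum applies from here.
From month 75 a fixed £40.00 at rate r clears £1,302.77 in 45 more payments. Total: 74 + 45 = 119 months.

119 months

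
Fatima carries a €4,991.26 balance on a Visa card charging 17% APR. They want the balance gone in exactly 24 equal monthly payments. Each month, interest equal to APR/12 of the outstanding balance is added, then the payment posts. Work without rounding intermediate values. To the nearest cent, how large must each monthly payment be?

€246.78

Monthly rate r = 17%/12 = 1.41667% = 0.0141667.
Level-payment amortization: P = B₀·r / (1 − (1+r)^(−n)) = 4991.26·0.0141667 / (1 − 1.01417^(−24)).
Denominator 1 − (1+r)^(−24) = 0.286529489.
P = 70.7095 / 0.286529489 ≈ 246.78.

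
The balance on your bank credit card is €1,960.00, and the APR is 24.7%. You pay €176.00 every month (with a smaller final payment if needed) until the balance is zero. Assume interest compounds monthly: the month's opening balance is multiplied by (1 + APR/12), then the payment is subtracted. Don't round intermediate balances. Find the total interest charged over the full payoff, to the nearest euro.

€289

Monthly rate r = 24.7%/12 = 2.05833% = 0.0205833.
Payoff takes n = ⌈−ln(1 − rB₀/P)/ln(1+r)⌉ = ⌈12.779⌉ = 13 payments; the last is €137.35.
Total paid = 12·€176.00 + €137.35 = €2,249.35.
Total interest = total paid − principal = €2,249.35 − €1,960.00 = €289.35.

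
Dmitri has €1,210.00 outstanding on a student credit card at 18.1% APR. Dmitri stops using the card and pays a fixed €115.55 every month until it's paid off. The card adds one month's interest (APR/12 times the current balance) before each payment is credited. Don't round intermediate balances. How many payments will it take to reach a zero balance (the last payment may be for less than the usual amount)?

12 payments

Monthly rate r = 18.1%/12 = 1.50833% = 0.0150833.
Recurrence: B ← B·(1+r) − €115.55.
Month 1: interest €18.25; balance after payment €1,112.70.
Month 2: interest €16.78; balance after payment €1,013.93.
Closed form: n = −ln(1 − rB₀/P)/ln(1+r) = −ln(0.84205)/ln(1.01508) ≈ 11.483, so the balance reaches zero during payment 12.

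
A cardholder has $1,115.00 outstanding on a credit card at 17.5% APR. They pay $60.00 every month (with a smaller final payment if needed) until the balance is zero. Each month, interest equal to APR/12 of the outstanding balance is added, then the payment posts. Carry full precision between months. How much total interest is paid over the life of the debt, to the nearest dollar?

$195

Monthly rate r = 17.5%/12 = 1.45833% = 0.0145833.
Payoff takes n = ⌈−ln(1 − rB₀/P)/ln(1+r)⌉ = ⌈21.832⌉ = 22 payments; the last is $50.01.
Total paid = 21·$60.00 + $50.01 = $1,310.01.
Total interest = total paid − principal = $1,310.01 − $1,115.00 = $195.01.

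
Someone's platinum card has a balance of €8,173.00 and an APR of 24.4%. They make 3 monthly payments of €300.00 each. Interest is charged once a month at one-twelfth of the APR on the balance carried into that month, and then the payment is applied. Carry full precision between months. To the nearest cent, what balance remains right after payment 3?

€7,763.33

Monthly rate r = 24.4%/12 = 2.03333% = 0.0203333.
Each month: B ← B·(1+r) − €300.00.
Month 1: interest €166.18; balance after payment €8,039.18.
Month 2: interest €163.46; balance after payment €7,902.65.
Month 3: interest €160.69; balance after payment €7,763.33.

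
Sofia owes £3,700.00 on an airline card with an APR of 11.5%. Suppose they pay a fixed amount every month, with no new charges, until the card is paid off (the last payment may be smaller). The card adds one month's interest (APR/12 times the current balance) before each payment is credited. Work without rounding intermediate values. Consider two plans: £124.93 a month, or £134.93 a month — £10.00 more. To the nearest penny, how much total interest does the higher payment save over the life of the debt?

£59.50

Monthly rate r = 11.5%/12 = 0.958333% = 0.00958333.
At £124.93/mo: n = ⌈−ln(1 − rB₀/P)/ln(1+r)⌉ = 36 payments (last £0.16); total interest = total paid − £3,700.00 = £672.71.
At £134.93/mo: 32 payments (last £130.38); total interest £613.21.
Interest saved = £672.71 − £613.21 = £59.50.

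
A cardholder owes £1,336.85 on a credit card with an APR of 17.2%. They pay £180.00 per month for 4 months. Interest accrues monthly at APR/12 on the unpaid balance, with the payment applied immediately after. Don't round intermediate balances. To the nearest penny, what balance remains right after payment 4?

£679.53

Monthly rate r = 17.2%/12 = 1.43333% = 0.0143333.
Each month: B ← B·(1+r) − £180.00.
Month 1: interest £19.16; balance after payment £1,176.01.
Month 2: interest £16.86; balance after payment £1,012.87.
Month 3: interest £14.52; balance after payment £847.39.
Month 4: interest £12.15; balance after payment £679.53.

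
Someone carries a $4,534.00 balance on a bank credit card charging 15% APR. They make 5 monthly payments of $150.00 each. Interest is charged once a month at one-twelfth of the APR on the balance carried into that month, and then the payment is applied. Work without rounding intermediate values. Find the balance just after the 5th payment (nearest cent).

$4,055.56

Monthly rate r = 15%/12 = 1.25% = 0.0125.
Each month: B ← B·(1+r) − $150.00.
Month 1: interest $56.68; balance after payment $4,440.68.
Month 2: interest $55.51; balance after payment $4,346.18.
Month 3: interest $54.33; balance after payment $4,250.51.
Month 4: interest $53.13; balance after payment $4,153.64.
Month 5: interest $51.92; balance after payment $4,055.56.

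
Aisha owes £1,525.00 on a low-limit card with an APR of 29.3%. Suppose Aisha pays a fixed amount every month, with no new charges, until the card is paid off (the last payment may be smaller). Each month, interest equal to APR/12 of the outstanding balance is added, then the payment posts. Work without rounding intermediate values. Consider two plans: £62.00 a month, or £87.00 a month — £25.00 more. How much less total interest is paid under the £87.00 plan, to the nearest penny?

Monthly rate r = 29.3%/12 = 2.44167% = 0.0244167.
At £62.00/mo: n = ⌈−ln(1 − rB₀/P)/ln(1+r)⌉ = 39 payments (last £2.69); total interest = total paid − £1,525.00 = £833.69.
At £87.00/mo: 24 payments (last £13.73); total interest £489.73.
Interest saved = £833.69 − £489.73 = £343.96.

£343.96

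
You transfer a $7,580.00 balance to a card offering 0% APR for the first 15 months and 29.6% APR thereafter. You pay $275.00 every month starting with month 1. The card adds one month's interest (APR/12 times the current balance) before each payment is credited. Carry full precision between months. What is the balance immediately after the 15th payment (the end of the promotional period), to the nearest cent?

$3,455.00

Promo months 1–15 at r₀ = 0%/12 = 0; months 16+ at r₁ = 29.6%/12 = 0.0246667.
After month 15 (no interest yet): B = $7,580.00 − 15·$275.00 = $3,455.00.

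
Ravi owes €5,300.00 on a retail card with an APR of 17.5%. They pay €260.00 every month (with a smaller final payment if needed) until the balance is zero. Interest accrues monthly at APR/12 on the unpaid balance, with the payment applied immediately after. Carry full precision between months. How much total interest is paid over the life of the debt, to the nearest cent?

Monthly rate r = 17.5%/12 = 1.45833% = 0.0145833.
Payoff takes n = ⌈−ln(1 − rB₀/P)/ln(1+r)⌉ = ⌈24.367⌉ = 25 payments; the last is €95.94.
Total paid = 24·€260.00 + €95.94 = €6,335.94.
Total interest = total paid − principal = €6,335.94 − €5,300.00 = €1,035.94.

€1,035.94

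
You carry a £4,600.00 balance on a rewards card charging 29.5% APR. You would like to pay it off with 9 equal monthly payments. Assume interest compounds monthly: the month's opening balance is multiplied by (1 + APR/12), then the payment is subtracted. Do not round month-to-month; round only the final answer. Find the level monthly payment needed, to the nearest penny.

Monthly rate r = 29.5%/12 = 2.45833% = 0.0245833.
Level-payment amortization: P = B₀·r / (1 − (1+r)^(−n)) = 4600.00·0.0245833 / (1 − 1.02458^(−9)).
Denominator 1 − (1+r)^(−9) = 0.196336181.
P = 113.083 / 0.196336181 ≈ 575.97.

£575.97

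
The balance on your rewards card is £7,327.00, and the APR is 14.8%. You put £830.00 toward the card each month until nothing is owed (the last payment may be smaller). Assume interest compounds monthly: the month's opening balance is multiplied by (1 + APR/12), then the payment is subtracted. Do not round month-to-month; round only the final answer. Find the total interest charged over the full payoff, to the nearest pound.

£479

Monthly rate r = 14.8%/12 = 1.23333% = 0.0123333.
Payoff takes n = ⌈−ln(1 − rB₀/P)/ln(1+r)⌉ = ⌈9.404⌉ = 10 payments; the last is £336.37.
Total paid = 9·£830.00 + £336.37 = £7,806.37.
Total interest = total paid − principal = £7,806.37 − £7,327.00 = £479.37.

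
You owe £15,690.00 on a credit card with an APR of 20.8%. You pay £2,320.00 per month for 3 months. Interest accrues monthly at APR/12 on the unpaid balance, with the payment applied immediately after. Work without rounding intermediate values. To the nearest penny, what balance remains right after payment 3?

Monthly rate r = 20.8%/12 = 1.73333% = 0.0173333.
Each month: B ← B·(1+r) − £2,320.00.
Month 1: interest £271.96; balance after payment £13,641.96.
Month 2: interest £236.46; balance after payment £11,558.42.
Month 3: interest £200.35; balance after payment £9,438.77.

£9,438.77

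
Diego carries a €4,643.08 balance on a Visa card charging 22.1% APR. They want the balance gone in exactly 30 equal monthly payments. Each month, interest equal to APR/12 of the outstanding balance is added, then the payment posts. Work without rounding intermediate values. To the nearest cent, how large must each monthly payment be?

Monthly rate r = 22.1%/12 = 1.84167% = 0.0184167.
Level-payment amortization: P = B₀·r / (1 − (1+r)^(−n)) = 4643.08·0.0184167 / (1 − 1.01842^(−30)).
Denominator 1 − (1+r)^(−30) = 0.421590978.
P = 85.5101 / 0.421590978 ≈ 202.83.

€202.83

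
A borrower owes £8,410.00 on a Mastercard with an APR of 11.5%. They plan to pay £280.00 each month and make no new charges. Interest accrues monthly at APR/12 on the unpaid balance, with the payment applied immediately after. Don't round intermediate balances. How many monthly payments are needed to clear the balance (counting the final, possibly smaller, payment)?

36 months

Monthly rate r = 11.5%/12 = 0.958333% = 0.00958333.
Recurrence: B ← B·(1+r) − £280.00.
Month 1: interest £80.60; balance after payment £8,210.60.
Month 2: interest £78.68; balance after payment £8,009.28.
Closed form: n = −ln(1 − rB₀/P)/ln(1+r) = −ln(0.71216)/ln(1.00958) ≈ 35.591, so the balance reaches zero during payment 36.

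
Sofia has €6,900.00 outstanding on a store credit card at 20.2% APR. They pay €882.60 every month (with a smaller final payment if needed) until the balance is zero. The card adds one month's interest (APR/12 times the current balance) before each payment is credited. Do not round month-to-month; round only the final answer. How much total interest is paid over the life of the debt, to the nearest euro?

Monthly rate r = 20.2%/12 = 1.68333% = 0.0168333.
Payoff takes n = ⌈−ln(1 − rB₀/P)/ln(1+r)⌉ = ⌈8.453⌉ = 9 payments; the last is €401.37.
Total paid = 8·€882.60 + €401.37 = €7,462.17.
Total interest = total paid − principal = €7,462.17 − €6,900.00 = €562.17.

€562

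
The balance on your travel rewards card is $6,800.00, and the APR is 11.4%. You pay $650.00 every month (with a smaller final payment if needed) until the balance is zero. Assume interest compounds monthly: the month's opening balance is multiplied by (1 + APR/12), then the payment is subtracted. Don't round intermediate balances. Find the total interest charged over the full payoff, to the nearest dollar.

Monthly rate r = 11.4%/12 = 0.95% = 0.0095.
Payoff takes n = ⌈−ln(1 − rB₀/P)/ln(1+r)⌉ = ⌈11.071⌉ = 12 payments; the last is $46.28.
Total paid = 11·$650.00 + $46.28 = $7,196.28.
Total interest = total paid − principal = $7,196.28 − $6,800.00 = $396.28.

$396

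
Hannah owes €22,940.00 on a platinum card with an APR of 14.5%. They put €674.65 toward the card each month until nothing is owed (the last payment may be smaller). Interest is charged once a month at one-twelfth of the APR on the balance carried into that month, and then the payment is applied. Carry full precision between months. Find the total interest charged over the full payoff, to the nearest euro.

€6,780

Monthly rate r = 14.5%/12 = 1.20833% = 0.0120833.
Payoff takes n = ⌈−ln(1 − rB₀/P)/ln(1+r)⌉ = ⌈44.052⌉ = 45 payments; the last is €35.24.
Total paid = 44·€674.65 + €35.24 = €29,719.84.
Total interest = total paid − principal = €29,719.84 − €22,940.00 = €6,779.84.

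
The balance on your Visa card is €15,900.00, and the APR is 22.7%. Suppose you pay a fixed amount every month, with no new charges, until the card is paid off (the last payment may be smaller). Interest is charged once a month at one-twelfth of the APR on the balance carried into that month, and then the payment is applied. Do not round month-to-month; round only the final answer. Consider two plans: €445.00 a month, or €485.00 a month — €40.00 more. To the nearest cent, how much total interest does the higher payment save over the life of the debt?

Monthly rate r = 22.7%/12 = 1.89167% = 0.0189167.
At €445.00/mo: n = ⌈−ln(1 − rB₀/P)/ln(1+r)⌉ = 61 payments (last €55.10); total interest = total paid − €15,900.00 = €10,855.10.
At €485.00/mo: 52 payments (last €318.13); total interest €9,153.13.
Interest saved = €10,855.10 − €9,153.13 = €1,701.97.

€1,701.97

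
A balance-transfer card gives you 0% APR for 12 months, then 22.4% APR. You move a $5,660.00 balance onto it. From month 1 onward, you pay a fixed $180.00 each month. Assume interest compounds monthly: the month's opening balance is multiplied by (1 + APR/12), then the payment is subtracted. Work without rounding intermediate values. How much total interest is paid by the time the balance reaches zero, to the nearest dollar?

Promo months 1–12 at r₀ = 0%/12 = 0; months 13+ at r₁ = 22.4%/12 = 0.0186667.
After month 12 (no interest yet): B = $5,660.00 − 12·$180.00 = $3,500.00.
Then at r₁ with $180.00/mo: n₂ = −ln(1 − r₁·B/P)/ln(1+r₁) ≈ 24.38 → 25 more payments.
Total paid = 36·$180.00 + $69.08 = $6,549.08; interest = $6,549.08 − $5,660.00 = $889.08.

$889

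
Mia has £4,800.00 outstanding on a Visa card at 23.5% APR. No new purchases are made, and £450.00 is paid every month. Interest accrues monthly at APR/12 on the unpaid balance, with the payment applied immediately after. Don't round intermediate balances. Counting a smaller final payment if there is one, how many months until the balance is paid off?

13 months

Monthly rate r = 23.5%/12 = 1.95833% = 0.0195833.
Recurrence: B ← B·(1+r) − £450.00.
Month 1: interest £94.00; balance after payment £4,444.00.
Month 2: interest £87.03; balance after payment £4,081.03.
Closed form: n = −ln(1 − rB₀/P)/ln(1+r) = −ln(0.79111)/ln(1.01958) ≈ 12.082, so the balance reaches zero during payment 13.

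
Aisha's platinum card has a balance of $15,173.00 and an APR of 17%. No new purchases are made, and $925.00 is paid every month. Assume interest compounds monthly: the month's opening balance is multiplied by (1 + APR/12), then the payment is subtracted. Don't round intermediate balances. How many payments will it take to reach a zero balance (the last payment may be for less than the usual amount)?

19 payments

Monthly rate r = 17%/12 = 1.41667% = 0.0141667.
Recurrence: B ← B·(1+r) − $925.00.
Month 1: interest $214.95; balance after payment $14,462.95.
Month 2: interest $204.89; balance after payment $13,742.84.
Closed form: n = −ln(1 − rB₀/P)/ln(1+r) = −ln(0.76762)/ln(1.01417) ≈ 18.800, so the balance reaches zero during payment 19.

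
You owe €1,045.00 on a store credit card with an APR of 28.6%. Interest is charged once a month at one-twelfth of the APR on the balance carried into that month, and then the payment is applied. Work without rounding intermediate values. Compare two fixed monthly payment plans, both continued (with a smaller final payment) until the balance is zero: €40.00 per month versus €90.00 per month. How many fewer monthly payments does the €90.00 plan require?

Monthly rate r = 28.6%/12 = 2.38333% = 0.0238333.
At €40.00/mo: n = ⌈−ln(1 − rB₀/P)/ln(1+r)⌉ = 42 payments (last €15.17); total interest = total paid − €1,045.00 = €610.17.
At €90.00/mo: 14 payments (last €68.12); total interest €193.12.
Payments saved = 42 − 14 = 28.

28 fewer payments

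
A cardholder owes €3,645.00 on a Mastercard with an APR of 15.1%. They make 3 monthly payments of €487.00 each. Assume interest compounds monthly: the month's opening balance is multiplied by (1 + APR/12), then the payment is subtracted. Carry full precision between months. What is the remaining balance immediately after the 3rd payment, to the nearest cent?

€2,304.88

Monthly rate r = 15.1%/12 = 1.25833% = 0.0125833.
Each month: B ← B·(1+r) − €487.00.
Month 1: interest €45.87; balance after payment €3,203.87.
Month 2: interest €40.32; balance after payment €2,757.18.
Month 3: interest €34.69; balance after payment €2,304.88.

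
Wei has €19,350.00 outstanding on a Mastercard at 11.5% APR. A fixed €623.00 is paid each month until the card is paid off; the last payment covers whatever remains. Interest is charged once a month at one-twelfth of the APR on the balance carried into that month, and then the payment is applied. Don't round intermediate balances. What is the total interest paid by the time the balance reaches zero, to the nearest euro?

Monthly rate r = 11.5%/12 = 0.958333% = 0.00958333.
Payoff takes n = ⌈−ln(1 − rB₀/P)/ln(1+r)⌉ = ⌈37.045⌉ = 38 payments; the last is €28.34.
Total paid = 37·€623.00 + €28.34 = €23,079.34.
Total interest = total paid − principal = €23,079.34 − €19,350.00 = €3,729.34.

€3,729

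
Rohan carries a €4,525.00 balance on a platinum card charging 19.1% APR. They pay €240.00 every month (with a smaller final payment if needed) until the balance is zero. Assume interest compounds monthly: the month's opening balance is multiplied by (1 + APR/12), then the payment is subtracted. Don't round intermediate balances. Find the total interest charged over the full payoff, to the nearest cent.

€898.35

Monthly rate r = 19.1%/12 = 1.59167% = 0.0159167.
Payoff takes n = ⌈−ln(1 − rB₀/P)/ln(1+r)⌉ = ⌈22.595⌉ = 23 payments; the last is €143.35.
Total paid = 22·€240.00 + €143.35 = €5,423.35.
Total interest = total paid − principal = €5,423.35 − €4,525.00 = €898.35.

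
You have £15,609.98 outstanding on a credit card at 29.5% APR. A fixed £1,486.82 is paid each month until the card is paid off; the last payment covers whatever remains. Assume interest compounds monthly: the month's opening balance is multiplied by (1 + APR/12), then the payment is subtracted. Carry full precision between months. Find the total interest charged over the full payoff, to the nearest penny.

Monthly rate r = 29.5%/12 = 2.45833% = 0.0245833.
Payoff takes n = ⌈−ln(1 − rB₀/P)/ln(1+r)⌉ = ⌈12.293⌉ = 13 payments; the last is £438.77.
Total paid = 12·£1,486.82 + £438.77 = £18,280.61.
Total interest = total paid − principal = £18,280.61 − £15,609.98 = £2,670.63.

£2,670.63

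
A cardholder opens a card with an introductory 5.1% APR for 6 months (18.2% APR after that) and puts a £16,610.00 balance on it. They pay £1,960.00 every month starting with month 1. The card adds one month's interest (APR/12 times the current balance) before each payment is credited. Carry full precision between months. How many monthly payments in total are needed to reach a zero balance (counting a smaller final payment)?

9 payments

Promo months 1–6 at r₀ = 5.1%/12 = 0.00425; months 7+ at r₁ = 18.2%/12 = 0.0151667.
After month 6: iterate B ← B·(1+r₀) − £1,960.00 for 6 months → £5,152.42.
Then at r₁ with £1,960.00/mo: n₂ = −ln(1 − r₁·B/P)/ln(1+r₁) ≈ 2.70 → 3 more payments.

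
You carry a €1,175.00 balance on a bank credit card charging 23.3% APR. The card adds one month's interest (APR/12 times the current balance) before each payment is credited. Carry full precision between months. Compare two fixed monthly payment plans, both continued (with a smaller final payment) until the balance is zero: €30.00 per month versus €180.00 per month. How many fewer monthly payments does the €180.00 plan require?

Monthly rate r = 23.3%/12 = 1.94167% = 0.0194167.
At €30.00/mo: n = ⌈−ln(1 − rB₀/P)/ln(1+r)⌉ = 75 payments (last €9.55); total interest = total paid − €1,175.00 = €1,054.55.
At €180.00/mo: 8 payments (last €8.66); total interest €93.66.
Payments saved = 75 − 8 = 67.

67 fewer payments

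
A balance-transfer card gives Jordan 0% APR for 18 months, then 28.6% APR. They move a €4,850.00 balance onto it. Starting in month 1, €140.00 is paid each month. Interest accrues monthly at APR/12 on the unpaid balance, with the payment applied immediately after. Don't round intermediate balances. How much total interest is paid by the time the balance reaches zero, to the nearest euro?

Promo months 1–18 at r₀ = 0%/12 = 0; months 19+ at r₁ = 28.6%/12 = 0.0238333.
After month 18 (no interest yet): B = €4,850.00 − 18·€140.00 = €2,330.00.
Then at r₁ with €140.00/mo: n₂ = −ln(1 − r₁·B/P)/ln(1+r₁) ≈ 21.45 → 22 more payments.
Total paid = 39·€140.00 + €63.63 = €5,523.63; interest = €5,523.63 − €4,850.00 = €673.63.

€674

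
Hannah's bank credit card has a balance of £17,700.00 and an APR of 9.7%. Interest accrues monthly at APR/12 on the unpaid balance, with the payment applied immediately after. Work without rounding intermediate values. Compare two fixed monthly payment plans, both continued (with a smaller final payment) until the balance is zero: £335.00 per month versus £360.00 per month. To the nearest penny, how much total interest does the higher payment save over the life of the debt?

Monthly rate r = 9.7%/12 = 0.808333% = 0.00808333.
At £335.00/mo: n = ⌈−ln(1 − rB₀/P)/ln(1+r)⌉ = 70 payments (last £63.37); total interest = total paid − £17,700.00 = £5,478.37.
At £360.00/mo: 63 payments (last £331.02); total interest £4,951.02.
Interest saved = £5,478.37 − £4,951.02 = £527.35.

£527.35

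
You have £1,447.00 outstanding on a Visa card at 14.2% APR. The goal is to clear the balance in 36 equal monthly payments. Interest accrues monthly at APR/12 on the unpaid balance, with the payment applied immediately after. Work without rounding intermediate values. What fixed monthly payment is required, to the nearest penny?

Monthly rate r = 14.2%/12 = 1.18333% = 0.0118333.
Level-payment amortization: P = B₀·r / (1 − (1+r)^(−n)) = 1447.00·0.0118333 / (1 − 1.01183^(−36)).
Denominator 1 − (1+r)^(−36) = 0.345248307.
P = 17.1228 / 0.345248307 ≈ 49.60.

£49.60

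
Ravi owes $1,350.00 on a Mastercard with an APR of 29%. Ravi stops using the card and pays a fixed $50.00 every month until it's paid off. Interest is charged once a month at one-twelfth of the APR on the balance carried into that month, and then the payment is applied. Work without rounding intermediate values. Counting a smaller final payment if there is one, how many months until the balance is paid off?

Monthly rate r = 29%/12 = 2.41667% = 0.0241667.
Recurrence: B ← B·(1+r) − $50.00.
Month 1: interest $32.62; balance after payment $1,332.62.
Month 2: interest $32.21; balance after payment $1,314.83.
Closed form: n = −ln(1 − rB₀/P)/ln(1+r) = −ln(0.3475)/ln(1.02417) ≈ 44.264, so the balance reaches zero during payment 45.

45 months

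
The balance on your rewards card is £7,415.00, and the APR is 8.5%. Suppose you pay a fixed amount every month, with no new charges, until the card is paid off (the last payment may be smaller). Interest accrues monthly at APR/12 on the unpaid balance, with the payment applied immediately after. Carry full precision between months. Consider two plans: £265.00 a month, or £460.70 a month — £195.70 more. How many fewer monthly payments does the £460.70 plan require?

14 fewer payments

Monthly rate r = 8.5%/12 = 0.708333% = 0.00708333.
At £265.00/mo: n = ⌈−ln(1 − rB₀/P)/ln(1+r)⌉ = 32 payments (last £78.53); total interest = total paid − £7,415.00 = £878.53.
At £460.70/mo: 18 payments (last £68.99); total interest £485.89.
Payments saved = 32 − 18 = 14.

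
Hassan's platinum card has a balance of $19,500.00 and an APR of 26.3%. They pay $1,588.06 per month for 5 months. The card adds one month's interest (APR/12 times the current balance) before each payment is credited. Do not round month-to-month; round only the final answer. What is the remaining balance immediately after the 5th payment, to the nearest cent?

Monthly rate r = 26.3%/12 = 2.19167% = 0.0219167.
Each month: B ← B·(1+r) − $1,588.06.
Month 1: interest $427.38; balance after payment $18,339.31.
Month 2: interest $401.94; balance after payment $17,153.19.
Month 3: interest $375.94; balance after payment $15,941.07.
Month 4: interest $349.38; balance after payment $14,702.39.
Month 5: interest $322.23; balance after payment $13,436.55.

$13,436.55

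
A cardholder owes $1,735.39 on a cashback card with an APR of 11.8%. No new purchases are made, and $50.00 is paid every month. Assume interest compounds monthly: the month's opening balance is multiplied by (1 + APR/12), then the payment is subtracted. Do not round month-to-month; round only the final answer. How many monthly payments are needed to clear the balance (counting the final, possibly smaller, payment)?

Monthly rate r = 11.8%/12 = 0.983333% = 0.00983333.
Recurrence: B ← B·(1+r) − $50.00.
Month 1: interest $17.06; balance after payment $1,702.45.
Month 2: interest $16.74; balance after payment $1,669.20.
Closed form: n = −ln(1 − rB₀/P)/ln(1+r) = −ln(0.65871)/ln(1.00983) ≈ 42.664, so the balance reaches zero during payment 43.

43 months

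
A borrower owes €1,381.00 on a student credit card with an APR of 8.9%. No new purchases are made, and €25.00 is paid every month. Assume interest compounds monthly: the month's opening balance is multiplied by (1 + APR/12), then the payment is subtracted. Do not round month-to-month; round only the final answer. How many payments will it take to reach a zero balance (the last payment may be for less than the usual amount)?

Monthly rate r = 8.9%/12 = 0.741667% = 0.00741667.
Recurrence: B ← B·(1+r) − €25.00.
Month 1: interest €10.24; balance after payment €1,366.24.
Month 2: interest €10.13; balance after payment €1,351.38.
Closed form: n = −ln(1 − rB₀/P)/ln(1+r) = −ln(0.5903)/ln(1.00742) ≈ 71.335, so the balance reaches zero during payment 72.

72 months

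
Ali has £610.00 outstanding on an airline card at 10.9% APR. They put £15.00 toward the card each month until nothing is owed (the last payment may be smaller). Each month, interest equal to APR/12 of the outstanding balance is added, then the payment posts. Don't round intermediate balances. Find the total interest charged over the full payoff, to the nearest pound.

£155

Monthly rate r = 10.9%/12 = 0.908333% = 0.00908333.
Payoff takes n = ⌈−ln(1 − rB₀/P)/ln(1+r)⌉ = ⌈50.990⌉ = 51 payments; the last is £14.85.
Total paid = 50·£15.00 + £14.85 = £764.85.
Total interest = total paid − principal = £764.85 − £610.00 = £154.85.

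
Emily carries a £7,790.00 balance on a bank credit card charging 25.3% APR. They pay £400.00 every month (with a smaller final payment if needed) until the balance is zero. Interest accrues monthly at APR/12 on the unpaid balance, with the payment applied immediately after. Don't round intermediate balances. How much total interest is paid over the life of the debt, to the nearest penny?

Monthly rate r = 25.3%/12 = 2.10833% = 0.0210833.
Payoff takes n = ⌈−ln(1 − rB₀/P)/ln(1+r)⌉ = ⌈25.338⌉ = 26 payments; the last is £135.96.
Total paid = 25·£400.00 + £135.96 = £10,135.96.
Total interest = total paid − principal = £10,135.96 − £7,790.00 = £2,345.96.

£2,345.96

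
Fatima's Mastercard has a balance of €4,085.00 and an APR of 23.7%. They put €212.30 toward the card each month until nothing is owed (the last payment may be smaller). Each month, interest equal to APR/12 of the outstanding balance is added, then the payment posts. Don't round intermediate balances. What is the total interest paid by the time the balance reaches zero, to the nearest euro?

€1,105

Monthly rate r = 23.7%/12 = 1.975% = 0.01975.
Payoff takes n = ⌈−ln(1 − rB₀/P)/ln(1+r)⌉ = ⌈24.444⌉ = 25 payments; the last is €94.86.
Total paid = 24·€212.30 + €94.86 = €5,190.06.
Total interest = total paid − principal = €5,190.06 − €4,085.00 = €1,105.06.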